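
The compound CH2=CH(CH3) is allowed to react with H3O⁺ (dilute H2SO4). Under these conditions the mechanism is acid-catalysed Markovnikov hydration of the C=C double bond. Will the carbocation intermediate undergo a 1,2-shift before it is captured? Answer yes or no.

The first-formed carbocation is secondary.
No single 1,2-shift to an adjacent carbon would produce a more-substituted cation than the one already present, so no rearrangement occurs.

no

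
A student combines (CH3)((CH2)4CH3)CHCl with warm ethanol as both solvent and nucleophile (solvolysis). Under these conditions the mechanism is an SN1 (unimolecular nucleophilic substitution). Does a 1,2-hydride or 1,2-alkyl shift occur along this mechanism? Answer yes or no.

The first-formed carbocation is secondary.
No single 1,2-shift to an adjacent carbon would produce a more-substituted cation than the one already present, so no rearrangement occurs.

no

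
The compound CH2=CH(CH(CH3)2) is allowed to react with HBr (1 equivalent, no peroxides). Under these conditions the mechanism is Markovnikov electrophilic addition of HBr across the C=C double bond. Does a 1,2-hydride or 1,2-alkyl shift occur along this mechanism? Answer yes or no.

The first-formed carbocation is secondary.
The adjacent isopropyl carbon already bears 2 other carbon substituents and has a hydrogen to migrate; after a 1,2-hydride shift from that carbon the positive charge sits on a tertiary centre.
Tertiary is more stable than secondary, so the shift occurs.

yes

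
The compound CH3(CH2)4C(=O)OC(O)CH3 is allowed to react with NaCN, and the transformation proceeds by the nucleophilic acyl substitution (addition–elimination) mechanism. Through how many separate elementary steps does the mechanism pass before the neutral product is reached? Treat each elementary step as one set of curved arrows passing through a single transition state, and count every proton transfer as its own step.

Step 1: A lone pair on the C of CN⁻ attacks the electrophilic acyl carbon; the π(C=O) electrons move onto oxygen, giving a tetrahedral intermediate.
Step 2: Elimination step: re-formation of the carbonyl π bond drives out CH3CO2⁻, giving the new acyl compound.
Total: 2 elementary steps.

2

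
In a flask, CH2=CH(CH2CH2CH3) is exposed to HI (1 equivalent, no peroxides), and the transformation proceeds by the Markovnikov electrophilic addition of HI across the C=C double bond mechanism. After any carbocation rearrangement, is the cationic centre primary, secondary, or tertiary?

secondary

Step 1: Protonation of the alkene by HI: the π bond acts as the nucleophile and picks up H⁺, giving the more stable (Markovnikov) secondary carbocation. The H–I bond breaks heterolytically, releasing I⁻.
No single 1,2-shift to an adjacent carbon would give a more-substituted cation, so no rearrangement occurs.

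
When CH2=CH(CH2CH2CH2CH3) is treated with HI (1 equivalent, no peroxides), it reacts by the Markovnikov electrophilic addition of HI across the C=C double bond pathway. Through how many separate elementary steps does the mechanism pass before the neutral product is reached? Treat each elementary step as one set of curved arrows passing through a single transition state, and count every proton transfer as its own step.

Step 1: Protonation of the alkene by HI: the π bond acts as the nucleophile and picks up H⁺, giving the more stable (Markovnikov) secondary carbocation. The H–I bond breaks heterolytically, releasing I⁻.
(No 1,2-shift: no single shift to an adjacent carbon would give a more stable cation.)
Step 2: Nucleophilic attack by I⁻ on the carbocation completes the addition, giving R–I.
Total: 2 elementary steps.

2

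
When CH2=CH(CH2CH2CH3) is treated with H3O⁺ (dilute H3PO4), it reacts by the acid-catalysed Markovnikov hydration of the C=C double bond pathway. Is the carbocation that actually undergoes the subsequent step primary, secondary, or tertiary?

Step 1: Protonation of the alkene by H3O⁺: the π bond acts as the nucleophile and picks up H⁺, giving the more stable (Markovnikov) secondary carbocation. H2O is released.
No single 1,2-shift to an adjacent carbon would give a more-substituted cation, so no rearrangement occurs.

secondary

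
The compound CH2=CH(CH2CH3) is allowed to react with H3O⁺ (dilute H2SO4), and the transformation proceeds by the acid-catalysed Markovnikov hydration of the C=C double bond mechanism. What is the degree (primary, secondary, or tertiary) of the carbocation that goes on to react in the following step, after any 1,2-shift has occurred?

secondary

Step 1: Protonation of the alkene by H3O⁺: the π bond acts as the nucleophile and picks up H⁺, giving the more stable (Markovnikov) secondary carbocation. H2O is released.
No single 1,2-shift to an adjacent carbon would give a more-substituted cation, so no rearrangement occurs.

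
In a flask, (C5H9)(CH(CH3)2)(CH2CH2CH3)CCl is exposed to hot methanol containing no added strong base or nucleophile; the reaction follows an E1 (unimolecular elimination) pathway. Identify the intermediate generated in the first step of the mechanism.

Step 1: Rate-determining heterolysis of the C–Cl bond gives Cl⁻ and a tertiary carbocation.
After step 1 the species present is a tertiary carbocation.

tertiary carbocation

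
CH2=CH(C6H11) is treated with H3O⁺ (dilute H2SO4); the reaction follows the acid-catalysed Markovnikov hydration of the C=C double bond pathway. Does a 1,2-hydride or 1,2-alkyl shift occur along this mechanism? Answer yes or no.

The first-formed carbocation is secondary.
The adjacent cyclohexyl carbon already bears 2 other carbon substituents and has a hydrogen to migrate; after a 1,2-hydride shift from that carbon the positive charge sits on a tertiary centre.
Tertiary is more stable than secondary, so the shift occurs.

yes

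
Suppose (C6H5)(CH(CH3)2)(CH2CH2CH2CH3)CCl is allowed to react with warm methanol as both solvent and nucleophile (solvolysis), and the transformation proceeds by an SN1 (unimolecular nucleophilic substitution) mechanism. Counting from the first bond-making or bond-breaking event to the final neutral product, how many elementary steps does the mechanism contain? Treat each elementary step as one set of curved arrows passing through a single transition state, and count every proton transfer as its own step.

Step 1: The C–Cl bond breaks with both electrons going to the chloride; Cl⁻ leaves and a tertiary carbocation remains.
(No 1,2-shift: no single shift to an adjacent carbon would give a more stable cation.)
Step 2: Nucleophilic capture: the oxygen of CH3OH bonds to the cationic carbon, producing an oxonium-ion intermediate.
Step 3: Deprotonation of the oxonium oxygen by solvent methanol yields the neutral ether.
Total: 3 elementary steps.

3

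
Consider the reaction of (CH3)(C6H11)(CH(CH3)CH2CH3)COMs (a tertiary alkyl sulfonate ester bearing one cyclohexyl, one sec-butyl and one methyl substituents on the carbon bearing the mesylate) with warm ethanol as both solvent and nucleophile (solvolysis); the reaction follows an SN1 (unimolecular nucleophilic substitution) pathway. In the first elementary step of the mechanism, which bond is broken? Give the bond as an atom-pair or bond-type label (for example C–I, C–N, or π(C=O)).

Step 1: Unassisted departure of MsO⁻ (taking the C–O bonding pair) generates a tertiary carbocation.
The bond broken in this step is the C–O bond.

C–O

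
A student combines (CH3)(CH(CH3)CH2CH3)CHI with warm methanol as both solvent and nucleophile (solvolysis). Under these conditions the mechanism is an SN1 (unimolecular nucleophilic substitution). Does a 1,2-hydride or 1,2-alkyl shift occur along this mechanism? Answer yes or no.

yes

The first-formed carbocation is secondary.
The adjacent sec-butyl carbon already bears 2 other carbon substituents and has a hydrogen to migrate; after a 1,2-hydride shift from that carbon the positive charge sits on a tertiary centre.
Tertiary is more stable than secondary, so the shift occurs.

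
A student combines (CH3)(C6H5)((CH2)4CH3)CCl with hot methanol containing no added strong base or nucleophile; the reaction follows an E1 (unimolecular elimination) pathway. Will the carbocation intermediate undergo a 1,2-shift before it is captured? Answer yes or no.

The first-formed carbocation is tertiary.
No single 1,2-shift to an adjacent carbon would produce a more-substituted cation than the one already present, so no rearrangement occurs.

no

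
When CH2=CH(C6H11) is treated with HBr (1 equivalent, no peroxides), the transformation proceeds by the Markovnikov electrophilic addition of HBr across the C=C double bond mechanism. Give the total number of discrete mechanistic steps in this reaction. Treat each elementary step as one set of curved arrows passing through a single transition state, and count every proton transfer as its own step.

Step 1: Protonation of the alkene by HBr: the π bond acts as the nucleophile and picks up H⁺, giving the more stable (Markovnikov) secondary carbocation. The H–Br bond breaks heterolytically, releasing Br⁻.
Step 2: A 1,2-hydride shift from the adjacent cyclohexyl carbon moves the positive charge from the secondary centre to an adjacent carbon, generating a more stable tertiary carbocation.
Step 3: Nucleophilic attack by Br⁻ on the carbocation completes the addition, giving R–Br.
Total: 3 elementary steps.

3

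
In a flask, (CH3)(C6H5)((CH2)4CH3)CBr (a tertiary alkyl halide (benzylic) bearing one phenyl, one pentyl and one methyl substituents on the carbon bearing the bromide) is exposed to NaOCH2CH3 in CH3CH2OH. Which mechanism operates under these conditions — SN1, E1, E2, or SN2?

E2

Conditions: a strong base with a tertiary substrate bearing a β-hydrogen.
These conditions are the textbook signature of the E2 pathway.
A strong (often hindered) base removes a β-H in concert with loss of the leaving group — bimolecular elimination.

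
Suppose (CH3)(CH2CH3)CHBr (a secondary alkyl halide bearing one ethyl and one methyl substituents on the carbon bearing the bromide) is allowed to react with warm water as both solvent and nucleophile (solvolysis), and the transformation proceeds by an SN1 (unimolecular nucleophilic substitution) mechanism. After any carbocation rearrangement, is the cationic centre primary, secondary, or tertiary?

Step 1: Unassisted departure of Br⁻ (taking the C–Br bonding pair) generates a secondary carbocation.
No single 1,2-shift to an adjacent carbon would give a more-substituted cation, so no rearrangement occurs.

secondary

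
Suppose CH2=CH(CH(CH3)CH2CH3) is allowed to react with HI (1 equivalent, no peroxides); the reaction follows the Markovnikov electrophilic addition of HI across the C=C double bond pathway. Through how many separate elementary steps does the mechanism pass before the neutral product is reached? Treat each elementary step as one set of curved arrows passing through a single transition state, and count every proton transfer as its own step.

Step 1: Electrophilic addition begins with the π(C=C) electrons forming a bond to the proton of HI. Following Markovnikov's rule, the resulting cation is secondary. The H–I bond breaks heterolytically, releasing I⁻.
Step 2: A 1,2-hydride shift from the adjacent sec-butyl carbon moves the positive charge from the secondary centre to an adjacent carbon, generating a more stable tertiary carbocation.
Step 3: I⁻ captures the cation: a lone pair on I⁻ fills the empty p orbital, producing the alkyl halide product.
Total: 3 elementary steps.

3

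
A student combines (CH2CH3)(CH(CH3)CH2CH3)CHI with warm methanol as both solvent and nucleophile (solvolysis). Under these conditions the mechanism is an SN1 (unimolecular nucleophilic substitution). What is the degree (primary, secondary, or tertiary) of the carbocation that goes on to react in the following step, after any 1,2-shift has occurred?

Step 1: Unassisted departure of I⁻ (taking the C–I bonding pair) generates a secondary carbocation.
Step 2: A hydride (H with its bonding pair) migrates from the adjacent sec-butyl carbon to the cationic centre — a 1,2-hydride shift — upgrading the secondary cation to a tertiary one.
The cation rearranges from secondary to tertiary via a 1,2-hydride shift from the adjacent sec-butyl carbon; the tertiary cation is what reacts next.

tertiary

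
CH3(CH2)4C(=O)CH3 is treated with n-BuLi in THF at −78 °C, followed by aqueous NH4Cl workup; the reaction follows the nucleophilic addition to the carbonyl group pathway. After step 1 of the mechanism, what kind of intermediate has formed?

Step 1: A lone pair / filled orbital on the carbanion-like carbon of n-BuLi attacks the electrophilic carbonyl carbon; the π(C=O) electrons shift onto oxygen, producing a tetrahedral alkoxide intermediate.
After step 1 the species present is a tetrahedral alkoxide intermediate.

tetrahedral alkoxide intermediate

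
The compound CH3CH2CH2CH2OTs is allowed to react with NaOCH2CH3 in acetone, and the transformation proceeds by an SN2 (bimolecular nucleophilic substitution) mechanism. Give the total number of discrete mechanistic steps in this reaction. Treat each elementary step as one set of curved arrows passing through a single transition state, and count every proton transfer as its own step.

1

Step 1: CH3CH2O⁻ attacks the back face of the α-carbon while TsO⁻ departs with the C–O bonding pair — a single concerted displacement through a pentacoordinate transition state.
Total: 1 elementary step.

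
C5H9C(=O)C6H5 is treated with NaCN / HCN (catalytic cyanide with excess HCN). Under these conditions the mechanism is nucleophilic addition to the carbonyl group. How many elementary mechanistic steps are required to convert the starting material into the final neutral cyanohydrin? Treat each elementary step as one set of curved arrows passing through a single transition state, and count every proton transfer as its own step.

Step 1: A lone pair / filled orbital on CN⁻ attacks the electrophilic carbonyl carbon; the π(C=O) electrons shift onto oxygen, producing a tetrahedral alkoxide intermediate.
Step 2: The alkoxide is protonated in situ by undissociated HCN, yielding a cyanohydrin; the CN⁻ so formed carries on the cycle.
Total: 2 elementary steps.

2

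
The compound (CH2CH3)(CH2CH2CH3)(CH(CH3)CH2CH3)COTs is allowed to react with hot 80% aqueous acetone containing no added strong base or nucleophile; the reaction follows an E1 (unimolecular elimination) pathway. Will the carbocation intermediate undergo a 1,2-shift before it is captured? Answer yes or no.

no

The first-formed carbocation is tertiary.
No single 1,2-shift to an adjacent carbon would produce a more-substituted cation than the one already present, so no rearrangement occurs.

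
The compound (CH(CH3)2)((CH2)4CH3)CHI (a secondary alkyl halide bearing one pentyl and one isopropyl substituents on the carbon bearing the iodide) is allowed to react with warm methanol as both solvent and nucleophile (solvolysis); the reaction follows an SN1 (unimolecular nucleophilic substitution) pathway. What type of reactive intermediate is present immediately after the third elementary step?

Step 1: Rate-determining heterolysis of the C–I bond gives I⁻ and a secondary carbocation.
Step 2: A hydride (H with its bonding pair) migrates from the adjacent isopropyl carbon to the cationic centre — a 1,2-hydride shift — upgrading the secondary cation to a tertiary one.
Step 3: Nucleophilic capture: the oxygen of CH3OH bonds to the cationic carbon, producing an oxonium-ion intermediate.
After step 3 the species present is an oxonium ion.

oxonium ion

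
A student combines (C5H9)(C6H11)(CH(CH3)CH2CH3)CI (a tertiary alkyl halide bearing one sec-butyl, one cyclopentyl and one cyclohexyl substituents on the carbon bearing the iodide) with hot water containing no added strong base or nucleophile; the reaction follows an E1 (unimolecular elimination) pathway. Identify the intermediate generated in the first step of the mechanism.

tertiary carbocation

Step 1: Ionisation: the C–I σ-bond cleaves heterolytically; both bonding electrons depart with I⁻, leaving a tertiary carbocation at the α-carbon.
After step 1 the species present is a tertiary carbocation.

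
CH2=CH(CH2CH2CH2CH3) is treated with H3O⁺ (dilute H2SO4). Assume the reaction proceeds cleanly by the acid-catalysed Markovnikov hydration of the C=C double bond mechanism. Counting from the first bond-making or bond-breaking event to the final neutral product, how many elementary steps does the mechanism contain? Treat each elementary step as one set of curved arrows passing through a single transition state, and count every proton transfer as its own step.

Step 1: The π electrons of the C=C bond attack a proton of H3O⁺; Markovnikov addition places the new C–H on the less-substituted alkene carbon, so the positive charge ends up on the more-substituted carbon — a secondary carbocation. H2O is released.
(No 1,2-shift: no single shift to an adjacent carbon would give a more stable cation.)
Step 2: A lone pair on the oxygen of H2O attacks the carbocation, forming a C–O bond and an oxonium ion (a protonated alcohol).
Step 3: H2O removes a proton from the oxonium oxygen, regenerating H3O⁺ and giving the neutral alcohol.
Total: 3 elementary steps.

3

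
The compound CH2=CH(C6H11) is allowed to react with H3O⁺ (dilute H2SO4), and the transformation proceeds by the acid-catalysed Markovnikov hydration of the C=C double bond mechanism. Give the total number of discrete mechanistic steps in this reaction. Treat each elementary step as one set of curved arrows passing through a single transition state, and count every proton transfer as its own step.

4

Step 1: Electrophilic addition begins with the π(C=C) electrons forming a bond to the proton of H3O⁺. Following Markovnikov's rule, the resulting cation is secondary. H2O is released.
Step 2: A 1,2-hydride shift from the adjacent cyclohexyl carbon moves the positive charge from the secondary centre to an adjacent carbon, generating a more stable tertiary carbocation.
Step 3: Water acts as the nucleophile: an oxygen lone pair bonds to the cationic carbon, giving an oxonium-ion intermediate.
Step 4: Deprotonation of the oxonium ion by a water molecule delivers the neutral alcohol and regenerates the acid catalyst.
Total: 4 elementary steps.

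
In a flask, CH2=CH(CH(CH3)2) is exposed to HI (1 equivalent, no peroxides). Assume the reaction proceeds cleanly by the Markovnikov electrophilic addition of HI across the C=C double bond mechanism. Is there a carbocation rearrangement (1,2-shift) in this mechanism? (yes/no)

The first-formed carbocation is secondary.
The adjacent isopropyl carbon already bears 2 other carbon substituents and has a hydrogen to migrate; after a 1,2-hydride shift from that carbon the positive charge sits on a tertiary centre.
Tertiary is more stable than secondary, so the shift occurs.

yes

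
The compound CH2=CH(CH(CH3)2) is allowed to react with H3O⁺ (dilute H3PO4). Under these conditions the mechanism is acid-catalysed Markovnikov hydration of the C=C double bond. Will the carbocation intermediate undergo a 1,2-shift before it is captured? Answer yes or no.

yes

The first-formed carbocation is secondary.
The adjacent isopropyl carbon already bears 2 other carbon substituents and has a hydrogen to migrate; after a 1,2-hydride shift from that carbon the positive charge sits on a tertiary centre.
Tertiary is more stable than secondary, so the shift occurs.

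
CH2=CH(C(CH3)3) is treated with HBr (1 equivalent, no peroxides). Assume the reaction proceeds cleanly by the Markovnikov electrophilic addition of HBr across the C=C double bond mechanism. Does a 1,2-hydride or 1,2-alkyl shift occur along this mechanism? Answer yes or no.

yes

The first-formed carbocation is secondary.
The adjacent tert-butyl carbon has no hydrogen but bears methyl groups; migration of one methyl with its bonding pair (a 1,2-methyl shift) places the charge on a tertiary centre.
Tertiary is more stable than secondary, so the shift occurs.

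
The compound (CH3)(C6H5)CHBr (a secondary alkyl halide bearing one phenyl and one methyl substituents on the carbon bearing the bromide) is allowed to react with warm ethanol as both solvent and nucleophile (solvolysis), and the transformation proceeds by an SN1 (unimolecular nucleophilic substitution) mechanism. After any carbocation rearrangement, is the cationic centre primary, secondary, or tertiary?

Step 1: Ionisation: the C–Br σ-bond cleaves heterolytically; both bonding electrons depart with Br⁻, leaving a secondary carbocation at the α-carbon.
No single 1,2-shift to an adjacent carbon would give a more-substituted cation, so no rearrangement occurs.

secondary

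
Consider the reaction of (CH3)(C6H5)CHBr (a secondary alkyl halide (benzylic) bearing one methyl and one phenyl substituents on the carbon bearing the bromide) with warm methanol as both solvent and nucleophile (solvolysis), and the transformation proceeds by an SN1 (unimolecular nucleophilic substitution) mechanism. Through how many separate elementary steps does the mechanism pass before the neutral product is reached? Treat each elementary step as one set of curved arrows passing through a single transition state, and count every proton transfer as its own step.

Step 1: Unassisted departure of Br⁻ (taking the C–Br bonding pair) generates a secondary carbocation.
(No 1,2-shift: no single shift to an adjacent carbon would give a more stable cation.)
Step 2: Nucleophilic capture: the oxygen of CH3OH bonds to the cationic carbon, producing an oxonium-ion intermediate.
Step 3: Proton transfer from the O–H of the oxonium ion to a solvent molecule delivers the neutral ether.
Total: 3 elementary steps.

3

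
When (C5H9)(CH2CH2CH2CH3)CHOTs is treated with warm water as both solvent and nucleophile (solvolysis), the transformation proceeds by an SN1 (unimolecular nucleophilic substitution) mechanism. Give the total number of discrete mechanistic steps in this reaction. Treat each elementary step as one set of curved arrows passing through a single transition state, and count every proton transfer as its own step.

Step 1: Rate-determining heterolysis of the C–O bond gives TsO⁻ and a secondary carbocation.
Step 2: A 1,2-hydride shift from the adjacent cyclopentyl carbon moves the positive charge from the secondary centre to an adjacent carbon, generating a more stable tertiary carbocation.
Step 3: Nucleophilic capture: the oxygen of H2O bonds to the cationic carbon, producing an oxonium-ion intermediate.
Step 4: Deprotonation of the oxonium oxygen by solvent water yields the neutral alcohol.
Total: 4 elementary steps.

4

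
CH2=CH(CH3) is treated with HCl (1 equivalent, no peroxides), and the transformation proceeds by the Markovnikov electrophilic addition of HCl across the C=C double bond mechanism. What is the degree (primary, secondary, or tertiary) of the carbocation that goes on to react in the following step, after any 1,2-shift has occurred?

Step 1: Electrophilic addition begins with the π(C=C) electrons forming a bond to the proton of HCl. Following Markovnikov's rule, the resulting cation is secondary. The H–Cl bond breaks heterolytically, releasing Cl⁻.
No single 1,2-shift to an adjacent carbon would give a more-substituted cation, so no rearrangement occurs.

secondary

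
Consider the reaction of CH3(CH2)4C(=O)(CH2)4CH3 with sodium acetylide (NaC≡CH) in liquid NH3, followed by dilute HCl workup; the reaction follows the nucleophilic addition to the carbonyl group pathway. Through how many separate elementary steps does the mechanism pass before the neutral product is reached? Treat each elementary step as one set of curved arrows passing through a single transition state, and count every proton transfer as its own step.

Step 1: A lone pair / filled orbital on HC≡C⁻ attacks the electrophilic carbonyl carbon; the π(C=O) electrons shift onto oxygen, producing a tetrahedral alkoxide intermediate.
Step 2: On dilute HCl workup the alkoxide oxygen is protonated, giving a propargyl alcohol.
Total: 2 elementary steps.

2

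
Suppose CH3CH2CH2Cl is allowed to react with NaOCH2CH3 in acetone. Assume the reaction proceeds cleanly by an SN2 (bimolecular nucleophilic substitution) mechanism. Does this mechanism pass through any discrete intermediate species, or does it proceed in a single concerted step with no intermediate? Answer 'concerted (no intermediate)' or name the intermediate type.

concerted (no intermediate)

Backside attack by CH3CH2O⁻ on the carbon bearing the chloride: the new C–O bond forms as the C–Cl bond breaks, with Walden inversion at carbon.
All bond changes occur in one transition state; no discrete intermediate is formed.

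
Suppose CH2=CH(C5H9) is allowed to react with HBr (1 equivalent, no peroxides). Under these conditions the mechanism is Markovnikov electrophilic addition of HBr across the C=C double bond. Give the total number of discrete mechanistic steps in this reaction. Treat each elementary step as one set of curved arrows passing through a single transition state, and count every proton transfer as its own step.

Step 1: Electrophilic addition begins with the π(C=C) electrons forming a bond to the proton of HBr. Following Markovnikov's rule, the resulting cation is secondary. The H–Br bond breaks heterolytically, releasing Br⁻.
Step 2: A 1,2-hydride shift from the adjacent cyclopentyl carbon moves the positive charge from the secondary centre to an adjacent carbon, generating a more stable tertiary carbocation.
Step 3: Nucleophilic attack by Br⁻ on the carbocation completes the addition, giving R–Br.
Total: 3 elementary steps.

3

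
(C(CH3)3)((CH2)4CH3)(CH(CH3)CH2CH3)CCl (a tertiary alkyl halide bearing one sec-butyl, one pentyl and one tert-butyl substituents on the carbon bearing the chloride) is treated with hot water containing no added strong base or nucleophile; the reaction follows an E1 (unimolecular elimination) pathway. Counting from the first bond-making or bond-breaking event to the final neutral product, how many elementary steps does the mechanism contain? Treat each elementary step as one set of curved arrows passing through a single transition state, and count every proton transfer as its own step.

Step 1: Ionisation: the C–Cl σ-bond cleaves heterolytically; both bonding electrons depart with Cl⁻, leaving a tertiary carbocation at the α-carbon.
(No 1,2-shift: no single shift to an adjacent carbon would give a more stable cation.)
Step 2: Loss of a β-proton to a water molecule of the solvent: the C–H bonding pair collapses toward the cationic carbon to form the C=C π bond, yielding the alkene.
Total: 2 elementary steps.

2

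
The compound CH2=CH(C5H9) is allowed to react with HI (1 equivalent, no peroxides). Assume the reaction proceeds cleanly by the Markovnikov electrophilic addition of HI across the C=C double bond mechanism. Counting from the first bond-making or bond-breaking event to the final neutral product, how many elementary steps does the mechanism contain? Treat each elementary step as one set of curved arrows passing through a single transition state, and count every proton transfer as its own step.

3

Step 1: Electrophilic addition begins with the π(C=C) electrons forming a bond to the proton of HI. Following Markovnikov's rule, the resulting cation is secondary. The H–I bond breaks heterolytically, releasing I⁻.
Step 2: A hydride (H with its bonding pair) migrates from the adjacent cyclopentyl carbon to the cationic centre — a 1,2-hydride shift — upgrading the secondary cation to a tertiary one.
Step 3: I⁻ captures the cation: a lone pair on I⁻ fills the empty p orbital, producing the alkyl halide product.
Total: 3 elementary steps.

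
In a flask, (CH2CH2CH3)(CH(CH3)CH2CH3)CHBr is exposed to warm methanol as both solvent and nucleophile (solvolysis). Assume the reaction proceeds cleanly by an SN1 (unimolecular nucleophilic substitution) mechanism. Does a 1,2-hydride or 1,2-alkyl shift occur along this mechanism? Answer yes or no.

yes

The first-formed carbocation is secondary.
The adjacent sec-butyl carbon already bears 2 other carbon substituents and has a hydrogen to migrate; after a 1,2-hydride shift from that carbon the positive charge sits on a tertiary centre.
Tertiary is more stable than secondary, so the shift occurs.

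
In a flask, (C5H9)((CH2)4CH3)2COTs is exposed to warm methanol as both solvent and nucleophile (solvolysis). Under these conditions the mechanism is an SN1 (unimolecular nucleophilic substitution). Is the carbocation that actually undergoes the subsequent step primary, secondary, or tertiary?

tertiary

Step 1: The C–O bond breaks with both electrons going to the tosylate; TsO⁻ leaves and a tertiary carbocation remains.
No single 1,2-shift to an adjacent carbon would give a more-substituted cation, so no rearrangement occurs.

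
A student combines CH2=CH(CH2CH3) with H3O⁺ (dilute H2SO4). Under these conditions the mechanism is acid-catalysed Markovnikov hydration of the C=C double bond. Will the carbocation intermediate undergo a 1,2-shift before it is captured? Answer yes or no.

The first-formed carbocation is secondary.
No single 1,2-shift to an adjacent carbon would produce a more-substituted cation than the one already present, so no rearrangement occurs.

no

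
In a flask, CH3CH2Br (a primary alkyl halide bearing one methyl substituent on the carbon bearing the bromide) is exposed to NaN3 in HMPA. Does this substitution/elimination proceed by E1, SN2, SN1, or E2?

Conditions: a primary substrate with a strong nucleophile in the polar aprotic solvent HMPA.
These conditions are the textbook signature of the SN2 pathway.
An unhindered substrate with a strong nucleophile in a polar aprotic solvent favours one-step backside displacement.

SN2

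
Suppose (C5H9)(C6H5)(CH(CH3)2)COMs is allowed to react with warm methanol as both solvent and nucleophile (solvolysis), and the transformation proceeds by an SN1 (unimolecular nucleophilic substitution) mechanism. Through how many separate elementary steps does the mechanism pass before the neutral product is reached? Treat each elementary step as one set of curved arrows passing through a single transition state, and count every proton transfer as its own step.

Step 1: The C–O bond breaks with both electrons going to the mesylate; MsO⁻ leaves and a tertiary carbocation remains.
(No 1,2-shift: no single shift to an adjacent carbon would give a more stable cation.)
Step 2: CH3OH donates an oxygen lone pair into the empty p orbital of the cation, giving a protonated ether (an oxonium ion).
Step 3: A second solvent molecule removes the proton on oxygen, giving the neutral ether product.
Total: 3 elementary steps.

3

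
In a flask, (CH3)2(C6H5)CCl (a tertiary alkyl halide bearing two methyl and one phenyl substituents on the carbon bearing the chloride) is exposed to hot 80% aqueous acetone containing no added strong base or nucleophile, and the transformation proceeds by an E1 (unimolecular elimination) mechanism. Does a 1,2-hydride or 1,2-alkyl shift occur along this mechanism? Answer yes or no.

no

The first-formed carbocation is tertiary.
No single 1,2-shift to an adjacent carbon would produce a more-substituted cation than the one already present, so no rearrangement occurs.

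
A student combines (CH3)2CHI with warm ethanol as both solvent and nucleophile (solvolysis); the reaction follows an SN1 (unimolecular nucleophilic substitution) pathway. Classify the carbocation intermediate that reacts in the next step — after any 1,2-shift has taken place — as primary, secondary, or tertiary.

Step 1: Unassisted departure of I⁻ (taking the C–I bonding pair) generates a secondary carbocation.
No single 1,2-shift to an adjacent carbon would give a more-substituted cation, so no rearrangement occurs.

secondary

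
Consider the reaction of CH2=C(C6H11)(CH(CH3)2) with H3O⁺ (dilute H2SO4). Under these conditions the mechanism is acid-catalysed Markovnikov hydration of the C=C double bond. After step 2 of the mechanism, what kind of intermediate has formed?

oxonium ion

Step 1: Electrophilic addition begins with the π(C=C) electrons forming a bond to the proton of H3O⁺. Following Markovnikov's rule, the resulting cation is tertiary. H2O is released.
Step 2: Nucleophilic capture of the cation by H2O produces the protonated alcohol (an oxonium ion).
After step 2 the species present is an oxonium ion.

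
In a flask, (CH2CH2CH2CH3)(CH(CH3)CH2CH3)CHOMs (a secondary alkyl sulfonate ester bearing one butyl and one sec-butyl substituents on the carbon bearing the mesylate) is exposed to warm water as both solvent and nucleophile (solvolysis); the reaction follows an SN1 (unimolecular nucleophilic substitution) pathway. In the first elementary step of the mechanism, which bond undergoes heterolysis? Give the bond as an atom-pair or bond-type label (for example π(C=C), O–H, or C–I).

Step 1: Ionisation: the C–O σ-bond cleaves heterolytically; both bonding electrons depart with MsO⁻, leaving a secondary carbocation at the α-carbon.
The bond broken in this step is the C–O bond.

C–O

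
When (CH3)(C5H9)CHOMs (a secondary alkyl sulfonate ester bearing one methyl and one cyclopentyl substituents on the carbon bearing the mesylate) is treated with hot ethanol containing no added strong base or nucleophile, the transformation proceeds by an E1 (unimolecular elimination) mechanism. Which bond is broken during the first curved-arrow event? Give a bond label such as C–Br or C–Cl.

Step 1: Rate-determining heterolysis of the C–O bond gives MsO⁻ and a secondary carbocation.
The bond broken in this step is the C–O bond.

C–O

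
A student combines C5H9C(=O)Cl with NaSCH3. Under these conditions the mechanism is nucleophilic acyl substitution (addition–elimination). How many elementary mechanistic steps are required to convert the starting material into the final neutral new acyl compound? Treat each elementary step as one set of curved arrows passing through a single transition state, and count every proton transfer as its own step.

Step 1: A lone pair on the S of CH3S⁻ attacks the electrophilic acyl carbon; the π(C=O) electrons move onto oxygen, giving a tetrahedral intermediate.
Step 2: Collapse of the tetrahedral intermediate: the alkoxide oxygen pushes its lone pair back to re-form C=O while Cl⁻ leaves.
Total: 2 elementary steps.

2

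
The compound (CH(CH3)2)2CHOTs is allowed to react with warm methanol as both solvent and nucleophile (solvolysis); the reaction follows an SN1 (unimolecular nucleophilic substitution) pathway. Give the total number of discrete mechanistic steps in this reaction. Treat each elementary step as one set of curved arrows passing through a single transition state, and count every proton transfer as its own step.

4

Step 1: Unassisted departure of TsO⁻ (taking the C–O bonding pair) generates a secondary carbocation.
Step 2: A 1,2-hydride shift from the adjacent isopropyl carbon moves the positive charge from the secondary centre to an adjacent carbon, generating a more stable tertiary carbocation.
Step 3: CH3OH donates an oxygen lone pair into the empty p orbital of the cation, giving a protonated ether (an oxonium ion).
Step 4: Proton transfer from the O–H of the oxonium ion to a solvent molecule delivers the neutral ether.
Total: 4 elementary steps.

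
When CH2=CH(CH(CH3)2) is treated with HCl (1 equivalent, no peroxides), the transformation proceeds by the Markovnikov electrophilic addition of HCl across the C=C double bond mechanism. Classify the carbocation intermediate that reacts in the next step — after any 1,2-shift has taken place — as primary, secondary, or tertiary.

Step 1: Electrophilic addition begins with the π(C=C) electrons forming a bond to the proton of HCl. Following Markovnikov's rule, the resulting cation is secondary. The H–Cl bond breaks heterolytically, releasing Cl⁻.
Step 2: A hydride (H with its bonding pair) migrates from the adjacent isopropyl carbon to the cationic centre — a 1,2-hydride shift — upgrading the secondary cation to a tertiary one.
The cation rearranges from secondary to tertiary via a 1,2-hydride shift from the adjacent isopropyl carbon; the tertiary cation is what reacts next.

tertiary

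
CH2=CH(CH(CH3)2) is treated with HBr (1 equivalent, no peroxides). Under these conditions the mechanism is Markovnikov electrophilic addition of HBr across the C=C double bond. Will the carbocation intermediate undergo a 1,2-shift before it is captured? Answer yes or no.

yes

The first-formed carbocation is secondary.
The adjacent isopropyl carbon already bears 2 other carbon substituents and has a hydrogen to migrate; after a 1,2-hydride shift from that carbon the positive charge sits on a tertiary centre.
Tertiary is more stable than secondary, so the shift occurs.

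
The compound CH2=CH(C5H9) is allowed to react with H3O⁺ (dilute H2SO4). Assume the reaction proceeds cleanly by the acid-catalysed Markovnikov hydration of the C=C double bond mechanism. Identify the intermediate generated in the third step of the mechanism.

oxonium ion

Step 1: The π electrons of the C=C bond attack a proton of H3O⁺; Markovnikov addition places the new C–H on the less-substituted alkene carbon, so the positive charge ends up on the more-substituted carbon — a secondary carbocation. H2O is released.
Step 2: A hydride (H with its bonding pair) migrates from the adjacent cyclopentyl carbon to the cationic centre — a 1,2-hydride shift — upgrading the secondary cation to a tertiary one.
Step 3: A lone pair on the oxygen of H2O attacks the carbocation, forming a C–O bond and an oxonium ion (a protonated alcohol).
After step 3 the species present is an oxonium ion.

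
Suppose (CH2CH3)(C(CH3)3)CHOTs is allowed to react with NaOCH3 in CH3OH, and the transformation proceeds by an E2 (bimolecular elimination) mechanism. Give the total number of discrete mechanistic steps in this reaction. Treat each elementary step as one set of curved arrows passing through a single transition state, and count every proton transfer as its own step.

Step 1: The strong base CH3O⁻ removes a β-hydrogen; in the same concerted event the electrons of the breaking C–H bond form the new π(C=C) bond and the C–O σ-bond breaks, expelling TsO⁻. Anti-periplanar geometry; one transition state.
Total: 1 elementary step.

1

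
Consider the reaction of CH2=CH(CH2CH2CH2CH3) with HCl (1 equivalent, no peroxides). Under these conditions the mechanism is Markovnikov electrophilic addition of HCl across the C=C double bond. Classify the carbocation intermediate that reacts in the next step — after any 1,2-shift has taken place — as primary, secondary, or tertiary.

secondary

Step 1: The π electrons of the C=C bond attack a proton of HCl; Markovnikov addition places the new C–H on the less-substituted alkene carbon, so the positive charge ends up on the more-substituted carbon — a secondary carbocation. The H–Cl bond breaks heterolytically, releasing Cl⁻.
No single 1,2-shift to an adjacent carbon would give a more-substituted cation, so no rearrangement occurs.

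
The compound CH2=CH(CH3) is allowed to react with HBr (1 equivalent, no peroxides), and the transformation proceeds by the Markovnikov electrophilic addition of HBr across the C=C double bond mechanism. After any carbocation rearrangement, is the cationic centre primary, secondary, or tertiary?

Step 1: Electrophilic addition begins with the π(C=C) electrons forming a bond to the proton of HBr. Following Markovnikov's rule, the resulting cation is secondary. The H–Br bond breaks heterolytically, releasing Br⁻.
No single 1,2-shift to an adjacent carbon would give a more-substituted cation, so no rearrangement occurs.

secondary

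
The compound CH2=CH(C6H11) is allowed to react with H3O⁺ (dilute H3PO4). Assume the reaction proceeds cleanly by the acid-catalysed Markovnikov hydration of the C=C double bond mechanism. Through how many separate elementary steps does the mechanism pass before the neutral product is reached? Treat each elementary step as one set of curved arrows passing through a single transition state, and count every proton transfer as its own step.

4

Step 1: The π electrons of the C=C bond attack a proton of H3O⁺; Markovnikov addition places the new C–H on the less-substituted alkene carbon, so the positive charge ends up on the more-substituted carbon — a secondary carbocation. H2O is released.
Step 2: Carbocation rearrangement: a 1,2-hydride shift from the adjacent cyclohexyl carbon converts the initially-formed secondary cation into the more stable tertiary cation.
Step 3: Water acts as the nucleophile: an oxygen lone pair bonds to the cationic carbon, giving an oxonium-ion intermediate.
Step 4: H2O removes a proton from the oxonium oxygen, regenerating H3O⁺ and giving the neutral alcohol.
Total: 4 elementary steps.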